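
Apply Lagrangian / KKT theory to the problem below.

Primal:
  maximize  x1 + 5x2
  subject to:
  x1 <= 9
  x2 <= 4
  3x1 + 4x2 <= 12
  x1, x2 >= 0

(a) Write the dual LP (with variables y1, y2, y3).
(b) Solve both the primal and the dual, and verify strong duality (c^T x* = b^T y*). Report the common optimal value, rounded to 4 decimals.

The standard primal-dual pair for 'max c^T x s.t. A x <= b, x >= 0' is:
  Dual:  min b^T y  s.t.  A^T y >= c,  y >= 0.

So the dual LP is:
  minimize  9y1 + 4y2 + 12y3
  subject to:
    y1 + 3y3 >= 1
    y2 + 4y3 >= 5
    y1, y2, y3 >= 0

Solving the primal: x* = (0, 3).
  primal value c^T x* = 15.
Solving the dual: y* = (0, 0, 1.25).
  dual value b^T y* = 15.
Strong duality: c^T x* = b^T y*. Confirmed.

15


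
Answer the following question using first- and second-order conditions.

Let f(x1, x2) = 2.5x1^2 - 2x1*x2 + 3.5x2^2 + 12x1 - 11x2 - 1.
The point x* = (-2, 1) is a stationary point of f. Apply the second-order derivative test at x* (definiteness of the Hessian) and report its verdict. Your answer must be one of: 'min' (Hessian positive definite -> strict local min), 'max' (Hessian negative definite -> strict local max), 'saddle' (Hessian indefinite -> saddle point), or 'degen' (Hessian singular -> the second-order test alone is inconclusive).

Compute the Hessian H = grad^2 f:
  H = [[5, -2], [-2, 7]]
Verify stationarity: grad f(x*) = H x* + g = (0, 0).
Eigenvalues of H: 3.7639, 8.2361.
Both eigenvalues > 0, so H is positive definite -> x* is a strict local min.

min


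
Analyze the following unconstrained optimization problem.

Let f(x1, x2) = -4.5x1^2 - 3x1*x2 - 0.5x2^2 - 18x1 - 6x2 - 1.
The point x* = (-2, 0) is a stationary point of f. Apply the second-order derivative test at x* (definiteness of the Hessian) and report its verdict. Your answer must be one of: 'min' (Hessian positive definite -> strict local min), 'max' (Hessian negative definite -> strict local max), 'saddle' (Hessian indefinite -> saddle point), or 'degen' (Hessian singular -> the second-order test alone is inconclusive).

Compute the Hessian H = grad^2 f:
  H = [[-9, -3], [-3, -1]]
Verify stationarity: grad f(x*) = H x* + g = (0, 0).
Eigenvalues of H: -10, 0.
H has a zero eigenvalue (singular; negative semidefinite but not definite), so H is neither positive definite, negative definite, nor indefinite. The second-order test alone is inconclusive -> degen.
(Indeed, f is constant along the null direction of H through x*, so x* is not a strict local extremum.)

degen


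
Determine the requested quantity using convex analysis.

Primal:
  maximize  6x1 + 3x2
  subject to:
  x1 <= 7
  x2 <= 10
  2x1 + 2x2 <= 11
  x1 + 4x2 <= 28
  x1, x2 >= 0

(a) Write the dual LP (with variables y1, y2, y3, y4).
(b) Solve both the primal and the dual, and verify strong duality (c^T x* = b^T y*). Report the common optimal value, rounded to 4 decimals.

The standard primal-dual pair for 'max c^T x s.t. A x <= b, x >= 0' is:
  Dual:  min b^T y  s.t.  A^T y >= c,  y >= 0.

So the dual LP is:
  minimize  7y1 + 10y2 + 11y3 + 28y4
  subject to:
    y1 + 2y3 + y4 >= 6
    y2 + 2y3 + 4y4 >= 3
    y1, y2, y3, y4 >= 0

Solving the primal: x* = (5.5, 0).
  primal value c^T x* = 33.
Solving the dual: y* = (0, 0, 3, 0).
  dual value b^T y* = 33.
Strong duality: c^T x* = b^T y*. Confirmed.

33


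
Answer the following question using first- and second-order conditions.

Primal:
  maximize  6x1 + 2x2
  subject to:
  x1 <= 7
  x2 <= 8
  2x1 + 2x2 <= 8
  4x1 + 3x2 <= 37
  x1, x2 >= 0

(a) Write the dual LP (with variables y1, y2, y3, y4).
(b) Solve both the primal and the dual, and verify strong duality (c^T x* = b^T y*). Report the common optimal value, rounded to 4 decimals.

The standard primal-dual pair for 'max c^T x s.t. A x <= b, x >= 0' is:
  Dual:  min b^T y  s.t.  A^T y >= c,  y >= 0.

So the dual LP is:
  minimize  7y1 + 8y2 + 8y3 + 37y4
  subject to:
    y1 + 2y3 + 4y4 >= 6
    y2 + 2y3 + 3y4 >= 2
    y1, y2, y3, y4 >= 0

Solving the primal: x* = (4, 0).
  primal value c^T x* = 24.
Solving the dual: y* = (0, 0, 3, 0).
  dual value b^T y* = 24.
Strong duality: c^T x* = b^T y*. Confirmed.

24


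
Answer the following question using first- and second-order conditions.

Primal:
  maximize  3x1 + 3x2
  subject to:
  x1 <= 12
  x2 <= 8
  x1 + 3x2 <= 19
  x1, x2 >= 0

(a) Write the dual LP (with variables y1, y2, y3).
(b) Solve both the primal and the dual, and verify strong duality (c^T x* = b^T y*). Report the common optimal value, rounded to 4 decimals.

The standard primal-dual pair for 'max c^T x s.t. A x <= b, x >= 0' is:
  Dual:  min b^T y  s.t.  A^T y >= c,  y >= 0.

So the dual LP is:
  minimize  12y1 + 8y2 + 19y3
  subject to:
    y1 + y3 >= 3
    y2 + 3y3 >= 3
    y1, y2, y3 >= 0

Solving the primal: x* = (12, 2.3333).
  primal value c^T x* = 43.
Solving the dual: y* = (2, 0, 1).
  dual value b^T y* = 43.
Strong duality: c^T x* = b^T y*. Confirmed.

43


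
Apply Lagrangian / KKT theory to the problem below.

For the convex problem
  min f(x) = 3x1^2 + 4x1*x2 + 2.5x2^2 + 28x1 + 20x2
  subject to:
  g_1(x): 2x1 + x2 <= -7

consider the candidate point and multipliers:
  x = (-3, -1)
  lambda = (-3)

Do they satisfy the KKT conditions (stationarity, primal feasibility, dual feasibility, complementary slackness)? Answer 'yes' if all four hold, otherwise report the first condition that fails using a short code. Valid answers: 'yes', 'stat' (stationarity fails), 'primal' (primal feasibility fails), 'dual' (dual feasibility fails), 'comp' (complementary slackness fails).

Gradient of f: grad f(x) = Q x + c = (6, 3)
Constraint values g_i(x) = a_i^T x - b_i:
  g_1((-3, -1)) = 0
Stationarity residual: grad f(x) + sum_i lambda_i a_i = (0, 0)
  -> stationarity OK
Primal feasibility (all g_i <= 0): OK
Dual feasibility (all lambda_i >= 0): FAILS
Complementary slackness (lambda_i * g_i(x) = 0 for all i): OK

Verdict: the first failing condition is dual_feasibility -> dual.

dual


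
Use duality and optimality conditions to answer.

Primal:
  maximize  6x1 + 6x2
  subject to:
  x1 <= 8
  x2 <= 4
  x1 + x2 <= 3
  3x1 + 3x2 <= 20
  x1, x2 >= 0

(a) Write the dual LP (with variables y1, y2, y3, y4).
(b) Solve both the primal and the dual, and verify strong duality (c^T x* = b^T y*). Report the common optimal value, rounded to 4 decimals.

The standard primal-dual pair for 'max c^T x s.t. A x <= b, x >= 0' is:
  Dual:  min b^T y  s.t.  A^T y >= c,  y >= 0.

So the dual LP is:
  minimize  8y1 + 4y2 + 3y3 + 20y4
  subject to:
    y1 + y3 + 3y4 >= 6
    y2 + y3 + 3y4 >= 6
    y1, y2, y3, y4 >= 0

Solving the primal: x* = (3, 0).
  primal value c^T x* = 18.
Solving the dual: y* = (0, 0, 6, 0).
  dual value b^T y* = 18.
Strong duality: c^T x* = b^T y*. Confirmed.

18


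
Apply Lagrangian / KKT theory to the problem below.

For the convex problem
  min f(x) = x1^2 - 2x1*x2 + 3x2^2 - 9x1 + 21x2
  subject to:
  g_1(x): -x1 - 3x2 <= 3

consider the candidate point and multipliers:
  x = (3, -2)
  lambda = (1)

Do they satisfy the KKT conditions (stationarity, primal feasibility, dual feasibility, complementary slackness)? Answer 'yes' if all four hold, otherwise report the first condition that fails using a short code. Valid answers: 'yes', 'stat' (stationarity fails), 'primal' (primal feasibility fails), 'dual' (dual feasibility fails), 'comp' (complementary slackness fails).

Gradient of f: grad f(x) = Q x + c = (1, 3)
Constraint values g_i(x) = a_i^T x - b_i:
  g_1((3, -2)) = 0
Stationarity residual: grad f(x) + sum_i lambda_i a_i = (0, 0)
  -> stationarity OK
Primal feasibility (all g_i <= 0): OK
Dual feasibility (all lambda_i >= 0): OK
Complementary slackness (lambda_i * g_i(x) = 0 for all i): OK

Verdict: yes, KKT holds.

yes


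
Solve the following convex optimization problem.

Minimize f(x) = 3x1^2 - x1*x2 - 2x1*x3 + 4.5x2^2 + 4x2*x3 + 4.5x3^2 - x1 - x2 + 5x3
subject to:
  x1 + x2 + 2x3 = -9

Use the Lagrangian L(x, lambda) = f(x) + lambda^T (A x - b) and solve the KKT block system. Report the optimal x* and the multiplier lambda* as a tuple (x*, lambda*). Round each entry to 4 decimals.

Form the Lagrangian:
  L(x, lambda) = (1/2) x^T Q x + c^T x + lambda^T (A x - b)
Stationarity (grad_x L = 0): Q x + c + A^T lambda = 0.
Primal feasibility: A x = b.

This gives the KKT block system:
  [ Q   A^T ] [ x     ]   [-c ]
  [ A    0  ] [ lambda ] = [ b ]

Solving the linear system:
  x*      = (-2.5185, 0.2593, -3.3704)
  lambda* = (9.6296)
  f(x*)   = 36.037

x* = (-2.5185, 0.2593, -3.3704), lambda* = (9.6296)


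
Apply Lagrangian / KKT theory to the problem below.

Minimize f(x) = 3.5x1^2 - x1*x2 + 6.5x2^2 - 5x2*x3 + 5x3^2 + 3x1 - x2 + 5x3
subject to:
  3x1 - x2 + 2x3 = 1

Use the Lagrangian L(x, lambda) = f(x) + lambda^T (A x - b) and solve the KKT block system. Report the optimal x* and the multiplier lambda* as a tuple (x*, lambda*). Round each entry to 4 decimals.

Form the Lagrangian:
  L(x, lambda) = (1/2) x^T Q x + c^T x + lambda^T (A x - b)
Stationarity (grad_x L = 0): Q x + c + A^T lambda = 0.
Primal feasibility: A x = b.

This gives the KKT block system:
  [ Q   A^T ] [ x     ]   [-c ]
  [ A    0  ] [ lambda ] = [ b ]

Solving the linear system:
  x*      = (0.4032, -0.1045, -0.1571)
  lambda* = (-1.9757)
  f(x*)   = 1.2522

x* = (0.4032, -0.1045, -0.1571), lambda* = (-1.9757)


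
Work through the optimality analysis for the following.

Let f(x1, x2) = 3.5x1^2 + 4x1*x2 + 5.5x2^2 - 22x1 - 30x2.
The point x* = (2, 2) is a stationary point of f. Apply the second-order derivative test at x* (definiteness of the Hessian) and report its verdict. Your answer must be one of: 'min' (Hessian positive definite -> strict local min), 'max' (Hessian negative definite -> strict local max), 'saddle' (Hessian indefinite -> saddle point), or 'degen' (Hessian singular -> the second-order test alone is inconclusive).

Compute the Hessian H = grad^2 f:
  H = [[7, 4], [4, 11]]
Verify stationarity: grad f(x*) = H x* + g = (0, 0).
Eigenvalues of H: 4.5279, 13.4721.
Both eigenvalues > 0, so H is positive definite -> x* is a strict local min.

min


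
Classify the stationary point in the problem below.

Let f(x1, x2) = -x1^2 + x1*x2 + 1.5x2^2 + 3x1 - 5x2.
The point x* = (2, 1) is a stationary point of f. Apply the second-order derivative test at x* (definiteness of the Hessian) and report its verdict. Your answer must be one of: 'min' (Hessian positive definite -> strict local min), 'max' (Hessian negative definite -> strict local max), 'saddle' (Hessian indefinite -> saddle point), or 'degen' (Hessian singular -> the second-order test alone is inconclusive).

Compute the Hessian H = grad^2 f:
  H = [[-2, 1], [1, 3]]
Verify stationarity: grad f(x*) = H x* + g = (0, 0).
Eigenvalues of H: -2.1926, 3.1926.
Eigenvalues have mixed signs, so H is indefinite -> x* is a saddle point.

saddle


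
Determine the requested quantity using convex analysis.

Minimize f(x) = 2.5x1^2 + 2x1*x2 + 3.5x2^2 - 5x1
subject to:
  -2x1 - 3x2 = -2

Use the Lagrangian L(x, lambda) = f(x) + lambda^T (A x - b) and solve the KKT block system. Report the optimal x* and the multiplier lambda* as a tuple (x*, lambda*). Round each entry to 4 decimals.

Form the Lagrangian:
  L(x, lambda) = (1/2) x^T Q x + c^T x + lambda^T (A x - b)
Stationarity (grad_x L = 0): Q x + c + A^T lambda = 0.
Primal feasibility: A x = b.

This gives the KKT block system:
  [ Q   A^T ] [ x     ]   [-c ]
  [ A    0  ] [ lambda ] = [ b ]

Solving the linear system:
  x*      = (1.2449, -0.1633)
  lambda* = (0.449)
  f(x*)   = -2.6633

x* = (1.2449, -0.1633), lambda* = (0.449)


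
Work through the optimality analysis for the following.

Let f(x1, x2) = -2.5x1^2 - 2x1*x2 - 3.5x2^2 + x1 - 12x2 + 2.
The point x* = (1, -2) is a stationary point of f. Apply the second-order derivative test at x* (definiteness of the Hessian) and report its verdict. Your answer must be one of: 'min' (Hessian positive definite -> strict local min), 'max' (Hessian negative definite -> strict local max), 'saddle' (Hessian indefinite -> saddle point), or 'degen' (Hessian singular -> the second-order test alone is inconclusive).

Compute the Hessian H = grad^2 f:
  H = [[-5, -2], [-2, -7]]
Verify stationarity: grad f(x*) = H x* + g = (0, 0).
Eigenvalues of H: -8.2361, -3.7639.
Both eigenvalues < 0, so H is negative definite -> x* is a strict local max.

max


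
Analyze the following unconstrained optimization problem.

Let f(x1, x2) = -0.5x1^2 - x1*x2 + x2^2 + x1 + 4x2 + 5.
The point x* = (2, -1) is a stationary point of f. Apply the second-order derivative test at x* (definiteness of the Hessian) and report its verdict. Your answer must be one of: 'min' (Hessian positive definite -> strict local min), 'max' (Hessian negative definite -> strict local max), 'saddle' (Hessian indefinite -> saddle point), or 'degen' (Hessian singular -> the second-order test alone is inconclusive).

Compute the Hessian H = grad^2 f:
  H = [[-1, -1], [-1, 2]]
Verify stationarity: grad f(x*) = H x* + g = (0, 0).
Eigenvalues of H: -1.3028, 2.3028.
Eigenvalues have mixed signs, so H is indefinite -> x* is a saddle point.

saddle


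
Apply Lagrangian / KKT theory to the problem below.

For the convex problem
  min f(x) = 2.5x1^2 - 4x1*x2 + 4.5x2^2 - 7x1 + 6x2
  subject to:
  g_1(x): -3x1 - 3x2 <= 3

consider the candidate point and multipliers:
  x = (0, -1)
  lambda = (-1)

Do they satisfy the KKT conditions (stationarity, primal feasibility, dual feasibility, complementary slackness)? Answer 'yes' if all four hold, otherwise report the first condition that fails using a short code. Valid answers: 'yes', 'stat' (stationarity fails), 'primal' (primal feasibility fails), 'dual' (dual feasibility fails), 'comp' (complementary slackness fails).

Gradient of f: grad f(x) = Q x + c = (-3, -3)
Constraint values g_i(x) = a_i^T x - b_i:
  g_1((0, -1)) = 0
Stationarity residual: grad f(x) + sum_i lambda_i a_i = (0, 0)
  -> stationarity OK
Primal feasibility (all g_i <= 0): OK
Dual feasibility (all lambda_i >= 0): FAILS
Complementary slackness (lambda_i * g_i(x) = 0 for all i): OK

Verdict: the first failing condition is dual_feasibility -> dual.

dual


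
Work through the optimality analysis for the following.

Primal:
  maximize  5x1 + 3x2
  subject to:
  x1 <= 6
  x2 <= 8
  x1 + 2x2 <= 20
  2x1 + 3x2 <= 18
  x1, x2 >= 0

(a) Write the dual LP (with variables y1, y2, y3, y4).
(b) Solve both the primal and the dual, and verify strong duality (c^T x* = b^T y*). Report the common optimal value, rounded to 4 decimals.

The standard primal-dual pair for 'max c^T x s.t. A x <= b, x >= 0' is:
  Dual:  min b^T y  s.t.  A^T y >= c,  y >= 0.

So the dual LP is:
  minimize  6y1 + 8y2 + 20y3 + 18y4
  subject to:
    y1 + y3 + 2y4 >= 5
    y2 + 2y3 + 3y4 >= 3
    y1, y2, y3, y4 >= 0

Solving the primal: x* = (6, 2).
  primal value c^T x* = 36.
Solving the dual: y* = (3, 0, 0, 1).
  dual value b^T y* = 36.
Strong duality: c^T x* = b^T y*. Confirmed.

36


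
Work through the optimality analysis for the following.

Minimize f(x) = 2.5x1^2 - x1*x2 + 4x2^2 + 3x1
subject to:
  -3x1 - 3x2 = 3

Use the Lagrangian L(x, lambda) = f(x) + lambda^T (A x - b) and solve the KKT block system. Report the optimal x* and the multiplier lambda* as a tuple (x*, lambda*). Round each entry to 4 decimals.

Form the Lagrangian:
  L(x, lambda) = (1/2) x^T Q x + c^T x + lambda^T (A x - b)
Stationarity (grad_x L = 0): Q x + c + A^T lambda = 0.
Primal feasibility: A x = b.

This gives the KKT block system:
  [ Q   A^T ] [ x     ]   [-c ]
  [ A    0  ] [ lambda ] = [ b ]

Solving the linear system:
  x*      = (-0.8, -0.2)
  lambda* = (-0.2667)
  f(x*)   = -0.8

x* = (-0.8, -0.2), lambda* = (-0.2667)


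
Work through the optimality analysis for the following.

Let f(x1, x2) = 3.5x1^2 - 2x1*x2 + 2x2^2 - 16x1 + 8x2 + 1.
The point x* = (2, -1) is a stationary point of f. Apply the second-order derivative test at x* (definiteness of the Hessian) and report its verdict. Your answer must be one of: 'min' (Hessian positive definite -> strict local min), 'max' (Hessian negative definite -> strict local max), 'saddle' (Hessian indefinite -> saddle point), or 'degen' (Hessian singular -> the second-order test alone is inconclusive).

Compute the Hessian H = grad^2 f:
  H = [[7, -2], [-2, 4]]
Verify stationarity: grad f(x*) = H x* + g = (0, 0).
Eigenvalues of H: 3, 8.
Both eigenvalues > 0, so H is positive definite -> x* is a strict local min.

min


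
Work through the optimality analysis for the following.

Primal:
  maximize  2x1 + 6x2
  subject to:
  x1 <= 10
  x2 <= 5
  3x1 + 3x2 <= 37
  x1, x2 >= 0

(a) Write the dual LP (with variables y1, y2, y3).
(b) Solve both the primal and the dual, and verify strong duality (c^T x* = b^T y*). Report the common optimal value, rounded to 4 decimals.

The standard primal-dual pair for 'max c^T x s.t. A x <= b, x >= 0' is:
  Dual:  min b^T y  s.t.  A^T y >= c,  y >= 0.

So the dual LP is:
  minimize  10y1 + 5y2 + 37y3
  subject to:
    y1 + 3y3 >= 2
    y2 + 3y3 >= 6
    y1, y2, y3 >= 0

Solving the primal: x* = (7.3333, 5).
  primal value c^T x* = 44.6667.
Solving the dual: y* = (0, 4, 0.6667).
  dual value b^T y* = 44.6667.
Strong duality: c^T x* = b^T y*. Confirmed.

44.6667


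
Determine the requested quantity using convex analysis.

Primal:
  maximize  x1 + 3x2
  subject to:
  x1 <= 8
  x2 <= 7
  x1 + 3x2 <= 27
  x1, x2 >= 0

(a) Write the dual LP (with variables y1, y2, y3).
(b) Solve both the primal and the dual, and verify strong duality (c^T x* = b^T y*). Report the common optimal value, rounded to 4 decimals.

The standard primal-dual pair for 'max c^T x s.t. A x <= b, x >= 0' is:
  Dual:  min b^T y  s.t.  A^T y >= c,  y >= 0.

So the dual LP is:
  minimize  8y1 + 7y2 + 27y3
  subject to:
    y1 + y3 >= 1
    y2 + 3y3 >= 3
    y1, y2, y3 >= 0

Solving the primal: x* = (6, 7).
  primal value c^T x* = 27.
Solving the dual: y* = (0, 0, 1).
  dual value b^T y* = 27.
Strong duality: c^T x* = b^T y*. Confirmed.

27


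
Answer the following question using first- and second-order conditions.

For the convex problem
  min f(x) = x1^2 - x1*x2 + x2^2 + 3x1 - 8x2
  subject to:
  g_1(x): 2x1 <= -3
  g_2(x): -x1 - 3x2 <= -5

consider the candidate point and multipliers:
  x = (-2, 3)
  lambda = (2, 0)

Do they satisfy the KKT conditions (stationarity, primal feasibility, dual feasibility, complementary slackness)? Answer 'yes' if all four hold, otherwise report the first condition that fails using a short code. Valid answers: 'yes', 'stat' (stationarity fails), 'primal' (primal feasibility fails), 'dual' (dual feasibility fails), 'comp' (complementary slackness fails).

Gradient of f: grad f(x) = Q x + c = (-4, 0)
Constraint values g_i(x) = a_i^T x - b_i:
  g_1((-2, 3)) = -1
  g_2((-2, 3)) = -2
Stationarity residual: grad f(x) + sum_i lambda_i a_i = (0, 0)
  -> stationarity OK
Primal feasibility (all g_i <= 0): OK
Dual feasibility (all lambda_i >= 0): OK
Complementary slackness (lambda_i * g_i(x) = 0 for all i): FAILS

Verdict: the first failing condition is complementary_slackness -> comp.

comp


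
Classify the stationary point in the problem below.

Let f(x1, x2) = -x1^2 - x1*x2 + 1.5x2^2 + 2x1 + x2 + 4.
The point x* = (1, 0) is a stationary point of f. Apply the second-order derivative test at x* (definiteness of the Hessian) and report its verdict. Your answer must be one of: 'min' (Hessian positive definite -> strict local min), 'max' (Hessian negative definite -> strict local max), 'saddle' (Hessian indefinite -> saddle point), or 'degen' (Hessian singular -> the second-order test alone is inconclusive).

Compute the Hessian H = grad^2 f:
  H = [[-2, -1], [-1, 3]]
Verify stationarity: grad f(x*) = H x* + g = (0, 0).
Eigenvalues of H: -2.1926, 3.1926.
Eigenvalues have mixed signs, so H is indefinite -> x* is a saddle point.

saddle


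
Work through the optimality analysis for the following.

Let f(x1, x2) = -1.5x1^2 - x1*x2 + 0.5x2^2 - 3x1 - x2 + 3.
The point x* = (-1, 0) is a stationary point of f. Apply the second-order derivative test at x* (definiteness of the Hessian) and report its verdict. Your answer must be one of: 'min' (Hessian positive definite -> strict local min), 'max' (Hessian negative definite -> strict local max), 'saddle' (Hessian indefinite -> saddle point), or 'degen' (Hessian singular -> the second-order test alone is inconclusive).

Compute the Hessian H = grad^2 f:
  H = [[-3, -1], [-1, 1]]
Verify stationarity: grad f(x*) = H x* + g = (0, 0).
Eigenvalues of H: -3.2361, 1.2361.
Eigenvalues have mixed signs, so H is indefinite -> x* is a saddle point.

saddle


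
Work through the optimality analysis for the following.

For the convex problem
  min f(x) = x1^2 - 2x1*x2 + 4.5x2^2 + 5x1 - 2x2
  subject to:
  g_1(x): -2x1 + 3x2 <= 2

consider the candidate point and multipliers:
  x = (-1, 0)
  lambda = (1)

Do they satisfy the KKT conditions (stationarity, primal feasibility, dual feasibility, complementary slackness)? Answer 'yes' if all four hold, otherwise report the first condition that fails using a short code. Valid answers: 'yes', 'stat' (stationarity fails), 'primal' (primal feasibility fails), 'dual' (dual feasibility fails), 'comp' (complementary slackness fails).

Gradient of f: grad f(x) = Q x + c = (3, 0)
Constraint values g_i(x) = a_i^T x - b_i:
  g_1((-1, 0)) = 0
Stationarity residual: grad f(x) + sum_i lambda_i a_i = (1, 3)
  -> stationarity FAILS
Primal feasibility (all g_i <= 0): OK
Dual feasibility (all lambda_i >= 0): OK
Complementary slackness (lambda_i * g_i(x) = 0 for all i): OK

Verdict: the first failing condition is stationarity -> stat.

stat


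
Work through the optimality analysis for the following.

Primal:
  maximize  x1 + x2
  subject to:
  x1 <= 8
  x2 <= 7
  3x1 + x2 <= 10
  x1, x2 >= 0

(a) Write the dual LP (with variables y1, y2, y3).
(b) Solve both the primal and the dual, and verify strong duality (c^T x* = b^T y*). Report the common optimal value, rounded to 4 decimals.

The standard primal-dual pair for 'max c^T x s.t. A x <= b, x >= 0' is:
  Dual:  min b^T y  s.t.  A^T y >= c,  y >= 0.

So the dual LP is:
  minimize  8y1 + 7y2 + 10y3
  subject to:
    y1 + 3y3 >= 1
    y2 + y3 >= 1
    y1, y2, y3 >= 0

Solving the primal: x* = (1, 7).
  primal value c^T x* = 8.
Solving the dual: y* = (0, 0.6667, 0.3333).
  dual value b^T y* = 8.
Strong duality: c^T x* = b^T y*. Confirmed.

8


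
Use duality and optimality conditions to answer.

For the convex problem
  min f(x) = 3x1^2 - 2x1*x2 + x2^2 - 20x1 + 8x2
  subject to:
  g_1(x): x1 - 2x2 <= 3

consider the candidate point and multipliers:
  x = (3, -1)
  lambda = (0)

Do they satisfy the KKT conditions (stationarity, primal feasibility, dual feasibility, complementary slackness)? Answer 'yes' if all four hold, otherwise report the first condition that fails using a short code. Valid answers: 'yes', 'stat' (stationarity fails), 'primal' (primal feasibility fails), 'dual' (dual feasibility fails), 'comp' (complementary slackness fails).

Gradient of f: grad f(x) = Q x + c = (0, 0)
Constraint values g_i(x) = a_i^T x - b_i:
  g_1((3, -1)) = 2
Stationarity residual: grad f(x) + sum_i lambda_i a_i = (0, 0)
  -> stationarity OK
Primal feasibility (all g_i <= 0): FAILS
Dual feasibility (all lambda_i >= 0): OK
Complementary slackness (lambda_i * g_i(x) = 0 for all i): OK

Verdict: the first failing condition is primal_feasibility -> primal.

primal


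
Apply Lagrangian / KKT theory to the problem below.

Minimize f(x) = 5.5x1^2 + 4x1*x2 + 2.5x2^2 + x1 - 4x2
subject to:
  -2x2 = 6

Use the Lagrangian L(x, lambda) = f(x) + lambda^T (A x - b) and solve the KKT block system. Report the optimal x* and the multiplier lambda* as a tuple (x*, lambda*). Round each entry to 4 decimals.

Form the Lagrangian:
  L(x, lambda) = (1/2) x^T Q x + c^T x + lambda^T (A x - b)
Stationarity (grad_x L = 0): Q x + c + A^T lambda = 0.
Primal feasibility: A x = b.

This gives the KKT block system:
  [ Q   A^T ] [ x     ]   [-c ]
  [ A    0  ] [ lambda ] = [ b ]

Solving the linear system:
  x*      = (1, -3)
  lambda* = (-7.5)
  f(x*)   = 29

x* = (1, -3), lambda* = (-7.5)


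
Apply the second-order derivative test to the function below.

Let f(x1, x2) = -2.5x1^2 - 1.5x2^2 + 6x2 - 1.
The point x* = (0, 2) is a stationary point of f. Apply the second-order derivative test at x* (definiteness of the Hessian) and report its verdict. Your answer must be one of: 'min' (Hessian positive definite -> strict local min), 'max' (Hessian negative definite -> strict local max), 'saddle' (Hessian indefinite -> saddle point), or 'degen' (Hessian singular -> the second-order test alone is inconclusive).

Compute the Hessian H = grad^2 f:
  H = [[-5, 0], [0, -3]]
Verify stationarity: grad f(x*) = H x* + g = (0, 0).
Eigenvalues of H: -5, -3.
Both eigenvalues < 0, so H is negative definite -> x* is a strict local max.

max


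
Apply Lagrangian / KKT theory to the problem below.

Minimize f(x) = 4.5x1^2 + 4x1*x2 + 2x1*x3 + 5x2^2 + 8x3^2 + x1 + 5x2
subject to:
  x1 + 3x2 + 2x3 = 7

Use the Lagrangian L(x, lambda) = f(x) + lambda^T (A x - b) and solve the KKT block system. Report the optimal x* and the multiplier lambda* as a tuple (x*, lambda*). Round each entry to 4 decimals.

Form the Lagrangian:
  L(x, lambda) = (1/2) x^T Q x + c^T x + lambda^T (A x - b)
Stationarity (grad_x L = 0): Q x + c + A^T lambda = 0.
Primal feasibility: A x = b.

This gives the KKT block system:
  [ Q   A^T ] [ x     ]   [-c ]
  [ A    0  ] [ lambda ] = [ b ]

Solving the linear system:
  x*      = (-0.3175, 1.8071, 0.9481)
  lambda* = (-7.2671)
  f(x*)   = 29.7938

x* = (-0.3175, 1.8071, 0.9481), lambda* = (-7.2671)


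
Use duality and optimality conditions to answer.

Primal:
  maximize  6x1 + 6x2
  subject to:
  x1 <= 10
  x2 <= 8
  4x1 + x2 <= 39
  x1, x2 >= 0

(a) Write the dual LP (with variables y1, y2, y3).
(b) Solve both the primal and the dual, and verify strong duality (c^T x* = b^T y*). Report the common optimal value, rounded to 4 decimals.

The standard primal-dual pair for 'max c^T x s.t. A x <= b, x >= 0' is:
  Dual:  min b^T y  s.t.  A^T y >= c,  y >= 0.

So the dual LP is:
  minimize  10y1 + 8y2 + 39y3
  subject to:
    y1 + 4y3 >= 6
    y2 + y3 >= 6
    y1, y2, y3 >= 0

Solving the primal: x* = (7.75, 8).
  primal value c^T x* = 94.5.
Solving the dual: y* = (0, 4.5, 1.5).
  dual value b^T y* = 94.5.
Strong duality: c^T x* = b^T y*. Confirmed.

94.5


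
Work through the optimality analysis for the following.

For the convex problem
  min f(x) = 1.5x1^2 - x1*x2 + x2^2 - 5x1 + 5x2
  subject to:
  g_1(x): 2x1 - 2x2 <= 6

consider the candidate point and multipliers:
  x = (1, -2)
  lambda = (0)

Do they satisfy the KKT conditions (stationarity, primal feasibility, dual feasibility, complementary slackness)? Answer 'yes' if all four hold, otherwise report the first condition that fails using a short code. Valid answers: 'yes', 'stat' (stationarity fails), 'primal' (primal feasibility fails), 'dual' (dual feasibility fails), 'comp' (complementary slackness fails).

Gradient of f: grad f(x) = Q x + c = (0, 0)
Constraint values g_i(x) = a_i^T x - b_i:
  g_1((1, -2)) = 0
Stationarity residual: grad f(x) + sum_i lambda_i a_i = (0, 0)
  -> stationarity OK
Primal feasibility (all g_i <= 0): OK
Dual feasibility (all lambda_i >= 0): OK
Complementary slackness (lambda_i * g_i(x) = 0 for all i): OK

Verdict: yes, KKT holds.

yes


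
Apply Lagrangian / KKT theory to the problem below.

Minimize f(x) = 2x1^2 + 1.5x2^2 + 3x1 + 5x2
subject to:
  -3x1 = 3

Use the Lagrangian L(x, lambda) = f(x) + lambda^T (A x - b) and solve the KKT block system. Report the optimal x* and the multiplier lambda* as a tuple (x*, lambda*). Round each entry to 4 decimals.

Form the Lagrangian:
  L(x, lambda) = (1/2) x^T Q x + c^T x + lambda^T (A x - b)
Stationarity (grad_x L = 0): Q x + c + A^T lambda = 0.
Primal feasibility: A x = b.

This gives the KKT block system:
  [ Q   A^T ] [ x     ]   [-c ]
  [ A    0  ] [ lambda ] = [ b ]

Solving the linear system:
  x*      = (-1, -1.6667)
  lambda* = (-0.3333)
  f(x*)   = -5.1667

x* = (-1, -1.6667), lambda* = (-0.3333)


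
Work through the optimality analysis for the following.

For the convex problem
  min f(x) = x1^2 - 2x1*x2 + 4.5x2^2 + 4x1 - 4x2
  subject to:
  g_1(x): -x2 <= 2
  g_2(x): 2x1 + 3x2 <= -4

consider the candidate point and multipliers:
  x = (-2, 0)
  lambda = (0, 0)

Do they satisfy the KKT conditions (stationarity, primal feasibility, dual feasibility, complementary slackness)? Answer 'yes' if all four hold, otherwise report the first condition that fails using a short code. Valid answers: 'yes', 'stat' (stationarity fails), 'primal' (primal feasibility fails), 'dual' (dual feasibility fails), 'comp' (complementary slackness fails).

Gradient of f: grad f(x) = Q x + c = (0, 0)
Constraint values g_i(x) = a_i^T x - b_i:
  g_1((-2, 0)) = -2
  g_2((-2, 0)) = 0
Stationarity residual: grad f(x) + sum_i lambda_i a_i = (0, 0)
  -> stationarity OK
Primal feasibility (all g_i <= 0): OK
Dual feasibility (all lambda_i >= 0): OK
Complementary slackness (lambda_i * g_i(x) = 0 for all i): OK

Verdict: yes, KKT holds.

yes


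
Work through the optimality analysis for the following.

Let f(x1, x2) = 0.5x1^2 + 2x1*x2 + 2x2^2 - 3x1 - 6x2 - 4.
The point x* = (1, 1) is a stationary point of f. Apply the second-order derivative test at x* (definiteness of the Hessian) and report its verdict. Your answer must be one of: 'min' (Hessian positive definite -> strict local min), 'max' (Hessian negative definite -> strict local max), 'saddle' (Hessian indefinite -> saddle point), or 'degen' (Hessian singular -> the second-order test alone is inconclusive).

Compute the Hessian H = grad^2 f:
  H = [[1, 2], [2, 4]]
Verify stationarity: grad f(x*) = H x* + g = (0, 0).
Eigenvalues of H: 0, 5.
H has a zero eigenvalue (singular; positive semidefinite but not definite), so H is neither positive definite, negative definite, nor indefinite. The second-order test alone is inconclusive -> degen.
(Indeed, f is constant along the null direction of H through x*, so x* is not a strict local extremum.)

degen


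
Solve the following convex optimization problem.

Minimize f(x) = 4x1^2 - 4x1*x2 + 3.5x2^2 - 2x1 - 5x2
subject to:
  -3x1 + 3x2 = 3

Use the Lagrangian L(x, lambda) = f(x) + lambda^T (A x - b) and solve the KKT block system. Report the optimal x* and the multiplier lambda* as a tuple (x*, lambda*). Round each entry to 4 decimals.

Form the Lagrangian:
  L(x, lambda) = (1/2) x^T Q x + c^T x + lambda^T (A x - b)
Stationarity (grad_x L = 0): Q x + c + A^T lambda = 0.
Primal feasibility: A x = b.

This gives the KKT block system:
  [ Q   A^T ] [ x     ]   [-c ]
  [ A    0  ] [ lambda ] = [ b ]

Solving the linear system:
  x*      = (0.5714, 1.5714)
  lambda* = (-1.2381)
  f(x*)   = -2.6429

x* = (0.5714, 1.5714), lambda* = (-1.2381)


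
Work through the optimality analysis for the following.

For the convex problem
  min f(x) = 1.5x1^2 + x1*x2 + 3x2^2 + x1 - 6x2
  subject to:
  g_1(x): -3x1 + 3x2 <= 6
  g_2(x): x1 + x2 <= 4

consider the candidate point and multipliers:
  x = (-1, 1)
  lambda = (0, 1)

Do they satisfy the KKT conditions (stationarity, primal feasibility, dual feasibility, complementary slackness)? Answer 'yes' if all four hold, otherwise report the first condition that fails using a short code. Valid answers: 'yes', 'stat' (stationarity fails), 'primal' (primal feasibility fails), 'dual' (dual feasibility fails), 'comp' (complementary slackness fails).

Gradient of f: grad f(x) = Q x + c = (-1, -1)
Constraint values g_i(x) = a_i^T x - b_i:
  g_1((-1, 1)) = 0
  g_2((-1, 1)) = -4
Stationarity residual: grad f(x) + sum_i lambda_i a_i = (0, 0)
  -> stationarity OK
Primal feasibility (all g_i <= 0): OK
Dual feasibility (all lambda_i >= 0): OK
Complementary slackness (lambda_i * g_i(x) = 0 for all i): FAILS

Verdict: the first failing condition is complementary_slackness -> comp.

comp


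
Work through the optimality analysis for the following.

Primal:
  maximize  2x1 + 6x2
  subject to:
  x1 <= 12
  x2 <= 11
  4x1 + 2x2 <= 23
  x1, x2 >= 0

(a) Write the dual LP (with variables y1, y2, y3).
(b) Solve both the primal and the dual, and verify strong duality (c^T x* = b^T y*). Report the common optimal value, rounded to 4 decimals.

The standard primal-dual pair for 'max c^T x s.t. A x <= b, x >= 0' is:
  Dual:  min b^T y  s.t.  A^T y >= c,  y >= 0.

So the dual LP is:
  minimize  12y1 + 11y2 + 23y3
  subject to:
    y1 + 4y3 >= 2
    y2 + 2y3 >= 6
    y1, y2, y3 >= 0

Solving the primal: x* = (0.25, 11).
  primal value c^T x* = 66.5.
Solving the dual: y* = (0, 5, 0.5).
  dual value b^T y* = 66.5.
Strong duality: c^T x* = b^T y*. Confirmed.

66.5


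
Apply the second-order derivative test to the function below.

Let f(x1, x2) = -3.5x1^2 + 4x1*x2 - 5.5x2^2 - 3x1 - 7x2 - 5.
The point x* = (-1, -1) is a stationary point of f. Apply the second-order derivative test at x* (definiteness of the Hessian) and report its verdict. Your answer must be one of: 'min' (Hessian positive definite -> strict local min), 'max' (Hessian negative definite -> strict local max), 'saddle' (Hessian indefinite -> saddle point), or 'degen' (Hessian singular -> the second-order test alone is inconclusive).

Compute the Hessian H = grad^2 f:
  H = [[-7, 4], [4, -11]]
Verify stationarity: grad f(x*) = H x* + g = (0, 0).
Eigenvalues of H: -13.4721, -4.5279.
Both eigenvalues < 0, so H is negative definite -> x* is a strict local max.

max


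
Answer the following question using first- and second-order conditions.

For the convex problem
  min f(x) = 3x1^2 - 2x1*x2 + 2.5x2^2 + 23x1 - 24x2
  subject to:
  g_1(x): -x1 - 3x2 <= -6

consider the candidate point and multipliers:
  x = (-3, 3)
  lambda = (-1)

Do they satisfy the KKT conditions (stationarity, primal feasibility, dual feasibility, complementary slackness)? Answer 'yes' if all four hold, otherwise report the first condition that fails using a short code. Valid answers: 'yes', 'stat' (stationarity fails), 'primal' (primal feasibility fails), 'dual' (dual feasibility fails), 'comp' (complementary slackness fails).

Gradient of f: grad f(x) = Q x + c = (-1, -3)
Constraint values g_i(x) = a_i^T x - b_i:
  g_1((-3, 3)) = 0
Stationarity residual: grad f(x) + sum_i lambda_i a_i = (0, 0)
  -> stationarity OK
Primal feasibility (all g_i <= 0): OK
Dual feasibility (all lambda_i >= 0): FAILS
Complementary slackness (lambda_i * g_i(x) = 0 for all i): OK

Verdict: the first failing condition is dual_feasibility -> dual.

dual


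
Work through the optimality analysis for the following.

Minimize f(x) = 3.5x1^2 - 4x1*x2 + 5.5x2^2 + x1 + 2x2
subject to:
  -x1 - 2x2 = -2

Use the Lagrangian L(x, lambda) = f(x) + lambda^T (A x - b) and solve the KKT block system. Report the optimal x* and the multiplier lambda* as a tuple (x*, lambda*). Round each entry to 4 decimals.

Form the Lagrangian:
  L(x, lambda) = (1/2) x^T Q x + c^T x + lambda^T (A x - b)
Stationarity (grad_x L = 0): Q x + c + A^T lambda = 0.
Primal feasibility: A x = b.

This gives the KKT block system:
  [ Q   A^T ] [ x     ]   [-c ]
  [ A    0  ] [ lambda ] = [ b ]

Solving the linear system:
  x*      = (0.6909, 0.6545)
  lambda* = (3.2182)
  f(x*)   = 4.2182

x* = (0.6909, 0.6545), lambda* = (3.2182)


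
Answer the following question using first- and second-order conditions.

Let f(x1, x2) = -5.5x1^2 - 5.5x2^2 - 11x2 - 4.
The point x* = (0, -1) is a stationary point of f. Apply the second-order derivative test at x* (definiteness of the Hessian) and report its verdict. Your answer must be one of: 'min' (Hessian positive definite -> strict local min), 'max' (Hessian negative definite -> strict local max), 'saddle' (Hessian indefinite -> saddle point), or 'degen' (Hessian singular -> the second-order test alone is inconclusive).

Compute the Hessian H = grad^2 f:
  H = [[-11, 0], [0, -11]]
Verify stationarity: grad f(x*) = H x* + g = (0, 0).
Eigenvalues of H: -11, -11.
Both eigenvalues < 0, so H is negative definite -> x* is a strict local max.

max


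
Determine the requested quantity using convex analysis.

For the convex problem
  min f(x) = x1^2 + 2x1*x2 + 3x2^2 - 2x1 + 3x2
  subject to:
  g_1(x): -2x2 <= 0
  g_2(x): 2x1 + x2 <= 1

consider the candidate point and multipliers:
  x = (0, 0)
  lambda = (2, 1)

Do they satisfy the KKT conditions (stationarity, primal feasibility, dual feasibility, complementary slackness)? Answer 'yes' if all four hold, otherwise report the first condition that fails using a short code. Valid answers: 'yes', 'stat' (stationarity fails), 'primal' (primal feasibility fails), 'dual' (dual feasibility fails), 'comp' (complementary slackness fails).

Gradient of f: grad f(x) = Q x + c = (-2, 3)
Constraint values g_i(x) = a_i^T x - b_i:
  g_1((0, 0)) = 0
  g_2((0, 0)) = -1
Stationarity residual: grad f(x) + sum_i lambda_i a_i = (0, 0)
  -> stationarity OK
Primal feasibility (all g_i <= 0): OK
Dual feasibility (all lambda_i >= 0): OK
Complementary slackness (lambda_i * g_i(x) = 0 for all i): FAILS

Verdict: the first failing condition is complementary_slackness -> comp.

comp


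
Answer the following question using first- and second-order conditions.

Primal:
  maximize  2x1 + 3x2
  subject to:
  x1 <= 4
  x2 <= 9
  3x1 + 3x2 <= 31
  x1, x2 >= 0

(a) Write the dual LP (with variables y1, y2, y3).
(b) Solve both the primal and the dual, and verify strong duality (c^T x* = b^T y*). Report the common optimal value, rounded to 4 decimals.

The standard primal-dual pair for 'max c^T x s.t. A x <= b, x >= 0' is:
  Dual:  min b^T y  s.t.  A^T y >= c,  y >= 0.

So the dual LP is:
  minimize  4y1 + 9y2 + 31y3
  subject to:
    y1 + 3y3 >= 2
    y2 + 3y3 >= 3
    y1, y2, y3 >= 0

Solving the primal: x* = (1.3333, 9).
  primal value c^T x* = 29.6667.
Solving the dual: y* = (0, 1, 0.6667).
  dual value b^T y* = 29.6667.
Strong duality: c^T x* = b^T y*. Confirmed.

29.6667


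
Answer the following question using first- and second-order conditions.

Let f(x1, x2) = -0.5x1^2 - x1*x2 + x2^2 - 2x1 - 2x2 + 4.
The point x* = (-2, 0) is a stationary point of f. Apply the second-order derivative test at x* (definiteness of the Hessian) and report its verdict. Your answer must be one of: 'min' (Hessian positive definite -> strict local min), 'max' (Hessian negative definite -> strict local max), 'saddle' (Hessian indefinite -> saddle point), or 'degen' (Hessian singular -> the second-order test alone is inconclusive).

Compute the Hessian H = grad^2 f:
  H = [[-1, -1], [-1, 2]]
Verify stationarity: grad f(x*) = H x* + g = (0, 0).
Eigenvalues of H: -1.3028, 2.3028.
Eigenvalues have mixed signs, so H is indefinite -> x* is a saddle point.

saddle


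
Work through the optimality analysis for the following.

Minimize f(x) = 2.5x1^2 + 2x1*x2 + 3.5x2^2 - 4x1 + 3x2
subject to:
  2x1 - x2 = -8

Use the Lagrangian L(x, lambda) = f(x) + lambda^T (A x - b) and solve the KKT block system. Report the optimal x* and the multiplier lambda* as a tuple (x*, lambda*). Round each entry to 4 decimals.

Form the Lagrangian:
  L(x, lambda) = (1/2) x^T Q x + c^T x + lambda^T (A x - b)
Stationarity (grad_x L = 0): Q x + c + A^T lambda = 0.
Primal feasibility: A x = b.

This gives the KKT block system:
  [ Q   A^T ] [ x     ]   [-c ]
  [ A    0  ] [ lambda ] = [ b ]

Solving the linear system:
  x*      = (-3.1707, 1.6585)
  lambda* = (8.2683)
  f(x*)   = 41.9024

x* = (-3.1707, 1.6585), lambda* = (8.2683)


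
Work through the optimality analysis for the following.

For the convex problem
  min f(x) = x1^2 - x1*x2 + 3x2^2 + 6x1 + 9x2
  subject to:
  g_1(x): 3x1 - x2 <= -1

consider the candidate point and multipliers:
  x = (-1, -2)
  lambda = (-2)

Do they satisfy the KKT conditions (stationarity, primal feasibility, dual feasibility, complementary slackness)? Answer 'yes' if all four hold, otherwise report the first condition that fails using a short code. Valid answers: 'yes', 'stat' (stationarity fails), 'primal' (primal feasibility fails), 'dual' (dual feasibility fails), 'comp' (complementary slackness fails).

Gradient of f: grad f(x) = Q x + c = (6, -2)
Constraint values g_i(x) = a_i^T x - b_i:
  g_1((-1, -2)) = 0
Stationarity residual: grad f(x) + sum_i lambda_i a_i = (0, 0)
  -> stationarity OK
Primal feasibility (all g_i <= 0): OK
Dual feasibility (all lambda_i >= 0): FAILS
Complementary slackness (lambda_i * g_i(x) = 0 for all i): OK

Verdict: the first failing condition is dual_feasibility -> dual.

dual
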